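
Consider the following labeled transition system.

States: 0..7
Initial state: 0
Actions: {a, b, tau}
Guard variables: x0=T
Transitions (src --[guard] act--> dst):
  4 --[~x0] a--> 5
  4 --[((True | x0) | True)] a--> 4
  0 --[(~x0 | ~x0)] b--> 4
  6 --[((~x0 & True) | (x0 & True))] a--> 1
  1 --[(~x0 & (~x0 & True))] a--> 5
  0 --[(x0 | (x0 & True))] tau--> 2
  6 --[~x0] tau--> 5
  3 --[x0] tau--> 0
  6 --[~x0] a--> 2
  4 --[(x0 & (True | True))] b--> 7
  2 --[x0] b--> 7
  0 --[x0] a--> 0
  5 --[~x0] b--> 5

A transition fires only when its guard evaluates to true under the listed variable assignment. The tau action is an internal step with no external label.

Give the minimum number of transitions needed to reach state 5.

Breadth-first toward 5:
  L0 = {0}
  L1 = {2}
  L2 = {7}
5 never appears.

Answer: UNREACHABLE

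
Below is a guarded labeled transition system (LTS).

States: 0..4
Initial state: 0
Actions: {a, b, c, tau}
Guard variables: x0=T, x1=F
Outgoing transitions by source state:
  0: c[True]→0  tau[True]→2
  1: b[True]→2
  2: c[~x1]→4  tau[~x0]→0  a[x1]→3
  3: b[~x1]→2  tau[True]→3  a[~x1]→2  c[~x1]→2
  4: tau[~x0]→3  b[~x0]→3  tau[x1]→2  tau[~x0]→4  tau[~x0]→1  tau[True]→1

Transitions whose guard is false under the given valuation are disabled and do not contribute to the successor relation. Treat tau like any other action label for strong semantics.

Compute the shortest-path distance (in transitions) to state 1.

Answer: 3

Analysis:
BFS to 1:
  Layer 0: {0}
  Layer 1: {2}
  Layer 2: {4}
  Layer 3: {1}
first hit 1 at d=3 via tau·c·tau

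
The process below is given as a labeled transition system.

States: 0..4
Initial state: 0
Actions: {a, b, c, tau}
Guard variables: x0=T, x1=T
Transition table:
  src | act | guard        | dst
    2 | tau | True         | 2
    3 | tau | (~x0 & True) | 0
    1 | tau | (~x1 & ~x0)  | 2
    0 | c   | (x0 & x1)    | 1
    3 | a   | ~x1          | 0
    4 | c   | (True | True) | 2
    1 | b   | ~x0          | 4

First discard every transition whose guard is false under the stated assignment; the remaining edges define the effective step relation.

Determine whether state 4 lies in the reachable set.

After dropping false guards: 3 live edges.
L0 = {0}
L1 = {1}  total {0,1}
Reach set: {0,1}

Answer: UNREACHABLE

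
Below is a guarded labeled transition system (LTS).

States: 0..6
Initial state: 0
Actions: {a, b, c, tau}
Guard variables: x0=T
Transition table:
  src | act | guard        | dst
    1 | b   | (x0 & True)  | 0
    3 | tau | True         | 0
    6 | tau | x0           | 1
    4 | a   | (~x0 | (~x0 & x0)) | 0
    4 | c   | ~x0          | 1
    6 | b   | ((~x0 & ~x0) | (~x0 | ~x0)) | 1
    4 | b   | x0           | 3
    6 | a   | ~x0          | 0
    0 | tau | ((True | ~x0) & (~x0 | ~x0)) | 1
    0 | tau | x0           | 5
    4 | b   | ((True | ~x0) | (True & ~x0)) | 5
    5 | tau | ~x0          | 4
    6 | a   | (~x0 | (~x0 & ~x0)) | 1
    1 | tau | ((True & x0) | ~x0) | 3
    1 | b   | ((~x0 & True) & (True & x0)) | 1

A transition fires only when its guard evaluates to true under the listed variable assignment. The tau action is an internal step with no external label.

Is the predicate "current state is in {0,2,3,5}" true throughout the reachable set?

Safe = {0,2,3,5}
Reach set: {0,5}
  0: ok
  5: ok

Answer: INVARIANT HOLDS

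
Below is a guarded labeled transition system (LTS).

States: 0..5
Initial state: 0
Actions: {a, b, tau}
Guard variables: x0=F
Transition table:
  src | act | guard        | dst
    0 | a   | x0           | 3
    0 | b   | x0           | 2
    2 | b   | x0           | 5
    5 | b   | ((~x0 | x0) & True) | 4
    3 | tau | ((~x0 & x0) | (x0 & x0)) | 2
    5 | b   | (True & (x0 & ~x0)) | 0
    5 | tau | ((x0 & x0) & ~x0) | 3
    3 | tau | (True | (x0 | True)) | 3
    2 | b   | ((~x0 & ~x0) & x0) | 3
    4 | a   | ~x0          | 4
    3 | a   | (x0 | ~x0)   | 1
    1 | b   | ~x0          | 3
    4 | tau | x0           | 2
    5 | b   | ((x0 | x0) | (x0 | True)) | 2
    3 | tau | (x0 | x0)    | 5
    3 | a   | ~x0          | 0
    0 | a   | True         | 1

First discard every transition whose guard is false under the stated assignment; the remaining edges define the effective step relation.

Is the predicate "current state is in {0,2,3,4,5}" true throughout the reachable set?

Answer: INVARIANT VIOLATED at state 1

Trace:
Allowed set {0,2,3,4,5}
Reachable = {0,1,3}
  0: ✓
  1: VIOLATES
  3: ✓
witness against invariant: a → 1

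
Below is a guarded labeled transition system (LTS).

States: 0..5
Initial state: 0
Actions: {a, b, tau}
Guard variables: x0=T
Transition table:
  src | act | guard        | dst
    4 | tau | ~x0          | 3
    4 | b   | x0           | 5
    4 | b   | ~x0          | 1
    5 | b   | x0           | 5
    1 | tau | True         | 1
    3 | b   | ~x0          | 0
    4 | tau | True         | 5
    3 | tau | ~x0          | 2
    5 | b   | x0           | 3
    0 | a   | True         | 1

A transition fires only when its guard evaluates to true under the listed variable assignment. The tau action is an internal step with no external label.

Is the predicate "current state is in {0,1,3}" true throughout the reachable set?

Allowed set {0,1,3}
Reach set: {0,1}
  0: ok
  1: ok

Answer: INVARIANT HOLDS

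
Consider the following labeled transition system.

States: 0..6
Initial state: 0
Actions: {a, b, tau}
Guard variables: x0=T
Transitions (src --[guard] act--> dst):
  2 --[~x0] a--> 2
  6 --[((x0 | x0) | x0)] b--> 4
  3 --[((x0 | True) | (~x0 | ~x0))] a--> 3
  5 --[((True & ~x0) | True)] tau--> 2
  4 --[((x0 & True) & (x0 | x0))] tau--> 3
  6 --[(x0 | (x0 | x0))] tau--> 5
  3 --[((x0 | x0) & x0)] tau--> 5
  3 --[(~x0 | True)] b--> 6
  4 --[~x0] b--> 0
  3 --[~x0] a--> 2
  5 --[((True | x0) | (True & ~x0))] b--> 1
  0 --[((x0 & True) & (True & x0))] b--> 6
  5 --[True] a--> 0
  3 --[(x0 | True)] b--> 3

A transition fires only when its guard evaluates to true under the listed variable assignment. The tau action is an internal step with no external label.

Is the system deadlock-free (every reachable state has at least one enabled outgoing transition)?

Answer: DEADLOCK at state 1

Trace:
Reachable = {0,1,2,3,4,5,6}
  0: b→6  [deg 1]
  1: ∅  [deadlock]
  2: ∅  [deadlock]
  3: a→3  b→3  b→6  tau→5  [deg 4]
  4: tau→3  [deg 1]
  5: a→0  b→1  tau→2  [deg 3]
  6: b→4  tau→5  [deg 2]
trace reaching 1: b·tau·b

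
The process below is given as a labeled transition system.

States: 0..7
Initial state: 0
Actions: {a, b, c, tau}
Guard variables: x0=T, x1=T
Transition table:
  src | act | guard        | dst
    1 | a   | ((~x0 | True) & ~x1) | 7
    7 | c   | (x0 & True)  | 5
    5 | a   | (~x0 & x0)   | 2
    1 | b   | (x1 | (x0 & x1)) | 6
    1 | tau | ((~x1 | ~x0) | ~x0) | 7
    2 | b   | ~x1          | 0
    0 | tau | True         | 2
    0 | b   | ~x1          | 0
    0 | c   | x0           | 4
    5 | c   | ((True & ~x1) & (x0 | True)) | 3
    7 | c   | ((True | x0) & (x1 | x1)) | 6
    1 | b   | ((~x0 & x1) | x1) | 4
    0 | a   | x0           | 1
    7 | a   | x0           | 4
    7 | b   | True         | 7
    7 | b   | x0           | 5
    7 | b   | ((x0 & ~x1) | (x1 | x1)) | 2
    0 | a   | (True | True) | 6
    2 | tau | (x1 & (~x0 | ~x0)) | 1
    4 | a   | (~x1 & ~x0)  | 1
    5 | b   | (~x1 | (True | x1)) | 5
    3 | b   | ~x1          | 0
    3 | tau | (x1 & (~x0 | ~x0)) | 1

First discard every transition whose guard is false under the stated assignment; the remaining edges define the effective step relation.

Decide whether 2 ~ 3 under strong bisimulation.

Answer: BISIMILAR

Analysis:
Refine partition for ~:
  P[0] = {{0,1,2,3,4,5,6,7}}
  P[1] = {{0},{1,5},{2,3,4,6},{7}}
  P[2] = {{0},{1},{2,3,4,6},{5},{7}}
stable after 3 split(s): 5 block(s)
[2]={2,3,4,6}  [3]={2,3,4,6}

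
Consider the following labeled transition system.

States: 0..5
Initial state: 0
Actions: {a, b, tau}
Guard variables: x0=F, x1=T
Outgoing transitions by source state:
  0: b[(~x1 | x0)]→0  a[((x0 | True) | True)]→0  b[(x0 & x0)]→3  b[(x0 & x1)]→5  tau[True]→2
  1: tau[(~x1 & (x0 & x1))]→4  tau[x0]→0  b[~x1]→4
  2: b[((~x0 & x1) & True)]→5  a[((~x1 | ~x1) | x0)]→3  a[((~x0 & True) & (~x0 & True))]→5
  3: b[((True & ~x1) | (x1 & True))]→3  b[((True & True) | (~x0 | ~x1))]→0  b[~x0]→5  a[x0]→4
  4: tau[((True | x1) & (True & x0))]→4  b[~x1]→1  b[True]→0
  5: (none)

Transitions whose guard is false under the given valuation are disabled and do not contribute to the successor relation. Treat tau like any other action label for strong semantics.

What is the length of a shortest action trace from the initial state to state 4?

Answer: UNREACHABLE

Working:
BFS to 4:
  Layer 0: {0}
  Layer 1: {2}
  Layer 2: {5}
4 never appears.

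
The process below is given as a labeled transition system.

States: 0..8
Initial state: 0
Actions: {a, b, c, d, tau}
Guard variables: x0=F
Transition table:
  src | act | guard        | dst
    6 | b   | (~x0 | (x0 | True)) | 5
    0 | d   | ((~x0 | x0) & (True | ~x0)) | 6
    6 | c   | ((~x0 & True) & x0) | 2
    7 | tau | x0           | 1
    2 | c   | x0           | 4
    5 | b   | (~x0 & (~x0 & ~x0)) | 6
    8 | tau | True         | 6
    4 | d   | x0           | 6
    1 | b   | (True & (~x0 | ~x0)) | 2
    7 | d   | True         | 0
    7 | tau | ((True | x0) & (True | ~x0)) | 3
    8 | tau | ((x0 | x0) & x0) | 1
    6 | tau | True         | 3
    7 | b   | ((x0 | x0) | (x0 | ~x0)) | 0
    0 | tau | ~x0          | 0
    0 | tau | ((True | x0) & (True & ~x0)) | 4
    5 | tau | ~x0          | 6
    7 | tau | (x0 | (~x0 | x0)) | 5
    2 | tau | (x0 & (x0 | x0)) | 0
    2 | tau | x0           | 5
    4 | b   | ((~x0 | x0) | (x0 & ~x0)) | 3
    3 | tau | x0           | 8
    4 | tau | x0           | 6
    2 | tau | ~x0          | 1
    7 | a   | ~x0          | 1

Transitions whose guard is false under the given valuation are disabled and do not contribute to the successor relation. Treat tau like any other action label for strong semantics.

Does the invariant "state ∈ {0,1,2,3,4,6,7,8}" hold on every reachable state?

Inv-set: {0,1,2,3,4,6,7,8}
R = {0,3,4,5,6}
  0: ok
  3: ok
  4: ok
  5: ✗ unsafe
  6: ok
reach 5 via d·b — violates

Answer: INVARIANT VIOLATED at state 5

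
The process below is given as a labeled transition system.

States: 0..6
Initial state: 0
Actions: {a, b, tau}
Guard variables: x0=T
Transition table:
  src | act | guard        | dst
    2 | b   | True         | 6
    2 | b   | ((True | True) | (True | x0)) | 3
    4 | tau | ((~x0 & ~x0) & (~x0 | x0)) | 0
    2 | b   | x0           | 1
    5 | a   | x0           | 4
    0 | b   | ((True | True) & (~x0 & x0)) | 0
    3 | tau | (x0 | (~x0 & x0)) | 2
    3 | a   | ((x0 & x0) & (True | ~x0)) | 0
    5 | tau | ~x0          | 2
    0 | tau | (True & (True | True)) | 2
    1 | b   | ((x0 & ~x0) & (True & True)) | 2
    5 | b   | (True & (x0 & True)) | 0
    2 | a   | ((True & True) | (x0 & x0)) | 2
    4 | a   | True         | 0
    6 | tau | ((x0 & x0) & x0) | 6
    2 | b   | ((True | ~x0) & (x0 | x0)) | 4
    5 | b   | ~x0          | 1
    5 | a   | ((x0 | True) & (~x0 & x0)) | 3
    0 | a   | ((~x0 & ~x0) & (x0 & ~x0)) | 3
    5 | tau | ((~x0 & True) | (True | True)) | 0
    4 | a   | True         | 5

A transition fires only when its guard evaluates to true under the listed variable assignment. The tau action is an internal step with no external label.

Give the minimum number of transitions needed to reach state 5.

Layered search for 5:
  depth 0: {0}
  depth 1: {2}
  depth 2: {1,3,4,6}
  depth 3: {5}
5 enters at depth 3; path tau·b·a

Answer: 3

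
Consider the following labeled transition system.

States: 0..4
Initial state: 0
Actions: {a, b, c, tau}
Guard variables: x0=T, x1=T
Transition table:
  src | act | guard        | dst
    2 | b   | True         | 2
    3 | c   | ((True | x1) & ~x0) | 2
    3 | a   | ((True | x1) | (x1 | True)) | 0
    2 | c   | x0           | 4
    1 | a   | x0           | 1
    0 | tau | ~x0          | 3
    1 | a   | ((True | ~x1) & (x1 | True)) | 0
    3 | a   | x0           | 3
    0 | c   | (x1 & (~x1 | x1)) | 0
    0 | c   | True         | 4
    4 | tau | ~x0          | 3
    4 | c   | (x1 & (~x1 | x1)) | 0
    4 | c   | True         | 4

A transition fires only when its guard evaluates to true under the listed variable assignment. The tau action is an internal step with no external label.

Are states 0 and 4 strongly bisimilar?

Refine partition for ~:
  π0 = {{0,1,2,3,4}}
  π1 = {{0,4},{1,3},{2}}
stable after 2 split(s): 3 block(s)
class of 0: {0,4}; class of 4: {0,4}

Answer: BISIMILAR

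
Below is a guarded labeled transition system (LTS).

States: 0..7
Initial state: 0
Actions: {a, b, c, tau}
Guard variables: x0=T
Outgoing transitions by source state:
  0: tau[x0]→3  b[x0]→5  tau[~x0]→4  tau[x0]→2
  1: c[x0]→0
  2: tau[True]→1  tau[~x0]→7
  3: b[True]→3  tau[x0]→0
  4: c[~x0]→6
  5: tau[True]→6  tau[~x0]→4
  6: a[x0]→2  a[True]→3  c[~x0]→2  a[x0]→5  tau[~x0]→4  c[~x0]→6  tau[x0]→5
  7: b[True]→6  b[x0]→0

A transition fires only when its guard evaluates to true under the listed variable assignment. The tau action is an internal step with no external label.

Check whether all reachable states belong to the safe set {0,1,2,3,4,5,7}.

Safe = {0,1,2,3,4,5,7}
Reach set: {0,1,2,3,5,6}
  0: ok
  1: ok
  2: ok
  3: ok
  5: ok
  6: outside
witness against invariant: b·tau → 6

Answer: INVARIANT VIOLATED at state 6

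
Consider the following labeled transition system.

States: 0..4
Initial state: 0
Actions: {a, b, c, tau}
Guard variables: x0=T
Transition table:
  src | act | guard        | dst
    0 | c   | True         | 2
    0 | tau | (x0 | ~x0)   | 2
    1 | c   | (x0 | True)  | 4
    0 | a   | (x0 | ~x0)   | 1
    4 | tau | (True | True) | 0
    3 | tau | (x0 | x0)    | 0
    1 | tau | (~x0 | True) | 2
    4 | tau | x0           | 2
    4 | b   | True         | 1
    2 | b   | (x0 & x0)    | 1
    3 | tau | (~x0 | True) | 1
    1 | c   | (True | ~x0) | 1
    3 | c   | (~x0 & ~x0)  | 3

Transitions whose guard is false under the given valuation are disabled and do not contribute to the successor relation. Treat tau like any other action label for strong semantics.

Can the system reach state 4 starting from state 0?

Answer: REACHABLE

Trace:
After dropping false guards: 12 live edges.
depth 0: {0}
depth 1: {1,2}  cumulative {0,1,2}
depth 2: {4}  cumulative {0,1,2,4}
Reachable = {0,1,2,4}
trace reaching 4: a·c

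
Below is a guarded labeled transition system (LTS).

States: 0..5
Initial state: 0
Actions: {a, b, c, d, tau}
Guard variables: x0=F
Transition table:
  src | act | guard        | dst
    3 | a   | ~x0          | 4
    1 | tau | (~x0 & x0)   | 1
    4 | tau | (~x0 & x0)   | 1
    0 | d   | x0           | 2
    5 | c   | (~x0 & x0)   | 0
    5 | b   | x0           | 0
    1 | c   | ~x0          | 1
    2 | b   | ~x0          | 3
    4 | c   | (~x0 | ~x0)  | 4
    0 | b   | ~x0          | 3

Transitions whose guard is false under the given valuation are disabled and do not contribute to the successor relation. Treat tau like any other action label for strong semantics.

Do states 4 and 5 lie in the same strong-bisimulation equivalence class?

Answer: NOT BISIMILAR

Working:
Bisimulation quotient by refinement:
  π0 = {{0,1,2,3,4,5}}
  π1 = {{0,2},{1,4},{3},{5}}
Fixed point at round 2; 4 class(es).
class of 4: {1,4}; class of 5: {5}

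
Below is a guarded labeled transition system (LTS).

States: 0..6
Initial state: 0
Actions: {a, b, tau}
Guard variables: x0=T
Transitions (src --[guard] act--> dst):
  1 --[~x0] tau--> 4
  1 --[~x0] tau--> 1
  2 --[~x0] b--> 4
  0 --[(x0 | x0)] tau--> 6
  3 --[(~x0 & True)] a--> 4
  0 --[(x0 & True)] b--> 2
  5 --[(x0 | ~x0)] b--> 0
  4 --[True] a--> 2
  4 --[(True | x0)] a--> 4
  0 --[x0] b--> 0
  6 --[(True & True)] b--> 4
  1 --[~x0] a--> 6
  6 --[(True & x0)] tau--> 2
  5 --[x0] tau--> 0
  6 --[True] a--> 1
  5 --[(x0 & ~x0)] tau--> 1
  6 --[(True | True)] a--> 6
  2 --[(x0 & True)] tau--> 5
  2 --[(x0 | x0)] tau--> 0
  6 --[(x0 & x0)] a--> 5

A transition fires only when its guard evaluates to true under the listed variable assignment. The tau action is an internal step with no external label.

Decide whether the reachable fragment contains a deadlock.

Reach set: {0,1,2,4,5,6}
  0: b→0  b→2  tau→6  [deg 3]
  1: ∅  [STUCK]
  2: tau→0  tau→5  [deg 2]
  4: a→2  a→4  [deg 2]
  5: b→0  tau→0  [deg 2]
  6: a→1  a→5  a→6  b→4  tau→2  [deg 5]
witness 1: tau·a

Answer: DEADLOCK at state 1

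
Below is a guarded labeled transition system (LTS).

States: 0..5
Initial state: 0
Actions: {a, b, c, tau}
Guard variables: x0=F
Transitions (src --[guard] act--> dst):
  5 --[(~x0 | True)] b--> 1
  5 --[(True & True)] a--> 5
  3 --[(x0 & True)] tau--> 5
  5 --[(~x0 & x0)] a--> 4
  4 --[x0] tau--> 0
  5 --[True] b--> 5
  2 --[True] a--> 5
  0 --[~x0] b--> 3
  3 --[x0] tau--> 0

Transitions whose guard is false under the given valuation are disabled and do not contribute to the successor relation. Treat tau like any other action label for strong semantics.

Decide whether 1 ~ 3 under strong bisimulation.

Answer: BISIMILAR

Analysis:
Refine partition for ~:
  round 0: {{0,1,2,3,4,5}}
  round 1: {{0},{1,3,4},{2},{5}}
stable after 2 split(s): 4 block(s)
1∈{1,3,4}, 3∈{1,3,4}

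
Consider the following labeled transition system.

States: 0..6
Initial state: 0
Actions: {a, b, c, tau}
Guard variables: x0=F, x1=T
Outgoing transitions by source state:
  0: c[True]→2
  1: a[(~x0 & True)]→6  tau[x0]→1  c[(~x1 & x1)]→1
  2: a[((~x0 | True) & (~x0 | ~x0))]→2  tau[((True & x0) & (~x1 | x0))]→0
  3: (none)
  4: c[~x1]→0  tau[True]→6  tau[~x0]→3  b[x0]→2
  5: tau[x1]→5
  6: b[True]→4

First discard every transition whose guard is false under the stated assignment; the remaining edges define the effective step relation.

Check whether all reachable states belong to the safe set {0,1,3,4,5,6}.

Safe = {0,1,3,4,5,6}
Reach set: {0,2}
  0: ✓
  2: outside
reach 2 via c — violates

Answer: INVARIANT VIOLATED at state 2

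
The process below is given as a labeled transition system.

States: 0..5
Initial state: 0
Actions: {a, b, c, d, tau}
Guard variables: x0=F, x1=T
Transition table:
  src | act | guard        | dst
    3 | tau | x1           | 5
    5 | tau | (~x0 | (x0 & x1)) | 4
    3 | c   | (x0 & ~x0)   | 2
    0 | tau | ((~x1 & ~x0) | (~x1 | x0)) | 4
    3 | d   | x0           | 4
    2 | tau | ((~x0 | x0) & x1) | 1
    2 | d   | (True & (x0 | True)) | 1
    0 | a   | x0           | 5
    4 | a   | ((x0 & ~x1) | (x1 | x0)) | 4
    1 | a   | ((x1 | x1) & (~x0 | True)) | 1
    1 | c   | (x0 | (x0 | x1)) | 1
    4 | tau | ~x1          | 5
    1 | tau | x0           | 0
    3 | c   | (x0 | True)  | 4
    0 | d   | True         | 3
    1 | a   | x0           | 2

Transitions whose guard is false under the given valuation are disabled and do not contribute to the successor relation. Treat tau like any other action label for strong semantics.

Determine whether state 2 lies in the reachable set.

Guard filter leaves 9 enabled edge(s).
L0 = {0}
L1 = {3}  now seen {0,3}
L2 = {4,5}  now seen {0,3,4,5}
R = {0,3,4,5}

Answer: UNREACHABLE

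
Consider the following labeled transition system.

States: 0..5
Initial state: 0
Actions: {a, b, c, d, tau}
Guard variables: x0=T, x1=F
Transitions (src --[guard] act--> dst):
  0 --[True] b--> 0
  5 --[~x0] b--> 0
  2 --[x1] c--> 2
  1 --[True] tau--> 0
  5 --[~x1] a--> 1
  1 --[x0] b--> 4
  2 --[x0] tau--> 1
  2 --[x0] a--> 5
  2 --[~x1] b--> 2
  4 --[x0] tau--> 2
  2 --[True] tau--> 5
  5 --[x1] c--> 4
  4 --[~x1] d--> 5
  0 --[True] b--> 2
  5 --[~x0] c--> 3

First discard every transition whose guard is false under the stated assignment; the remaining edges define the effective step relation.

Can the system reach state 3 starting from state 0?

Answer: UNREACHABLE

Trace:
Guard filter leaves 11 enabled edge(s).
Layer 0: {0}
Layer 1: {2}  now seen {0,2}
Layer 2: {1,5}  now seen {0,1,2,5}
Layer 3: {4}  now seen {0,1,2,4,5}
Reach set: {0,1,2,4,5}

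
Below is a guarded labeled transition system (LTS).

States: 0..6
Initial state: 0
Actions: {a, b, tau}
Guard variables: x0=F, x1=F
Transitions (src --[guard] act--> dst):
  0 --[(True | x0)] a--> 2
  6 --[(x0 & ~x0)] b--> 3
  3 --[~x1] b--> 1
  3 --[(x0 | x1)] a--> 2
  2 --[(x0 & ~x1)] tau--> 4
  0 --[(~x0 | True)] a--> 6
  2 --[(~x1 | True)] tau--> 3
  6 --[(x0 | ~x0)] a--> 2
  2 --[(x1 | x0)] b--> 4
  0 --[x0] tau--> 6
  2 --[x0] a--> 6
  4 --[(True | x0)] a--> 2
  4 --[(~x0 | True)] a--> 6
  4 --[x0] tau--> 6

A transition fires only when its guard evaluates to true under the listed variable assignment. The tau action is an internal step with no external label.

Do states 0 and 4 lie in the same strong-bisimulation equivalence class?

Refine partition for ~:
  π0 = {{0,1,2,3,4,5,6}}
  π1 = {{0,4,6},{1,5},{2},{3}}
  π2 = {{0,4},{1,5},{2},{3},{6}}
5 equivalence class(es) (converged in 3)
0∈{0,4}, 4∈{0,4}

Answer: BISIMILAR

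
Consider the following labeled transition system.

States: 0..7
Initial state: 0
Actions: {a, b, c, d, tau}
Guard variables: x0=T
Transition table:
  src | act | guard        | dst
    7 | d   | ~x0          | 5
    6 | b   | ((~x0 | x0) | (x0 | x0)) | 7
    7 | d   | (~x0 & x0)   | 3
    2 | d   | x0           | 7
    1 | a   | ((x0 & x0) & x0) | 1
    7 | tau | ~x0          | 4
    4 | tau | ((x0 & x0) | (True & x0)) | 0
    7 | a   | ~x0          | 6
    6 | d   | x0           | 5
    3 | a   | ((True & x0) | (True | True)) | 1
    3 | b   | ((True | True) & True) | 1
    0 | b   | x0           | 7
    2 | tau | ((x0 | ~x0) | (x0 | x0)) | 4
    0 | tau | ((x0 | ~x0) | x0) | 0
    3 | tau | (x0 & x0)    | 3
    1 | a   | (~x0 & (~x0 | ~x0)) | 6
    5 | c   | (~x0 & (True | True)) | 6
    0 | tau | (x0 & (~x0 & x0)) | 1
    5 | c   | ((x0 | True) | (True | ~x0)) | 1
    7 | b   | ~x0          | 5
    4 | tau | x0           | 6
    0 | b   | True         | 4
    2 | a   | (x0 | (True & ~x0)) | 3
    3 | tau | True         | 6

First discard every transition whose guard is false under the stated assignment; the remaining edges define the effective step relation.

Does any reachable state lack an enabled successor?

Answer: DEADLOCK at state 7

Analysis:
Reachable = {0,1,4,5,6,7}
  0: b→4  b→7  tau→0  [deg 3]
  1: a→1  [deg 1]
  4: tau→0  tau→6  [deg 2]
  5: c→1  [deg 1]
  6: b→7  d→5  [deg 2]
  7: ∅  [no exit]
trace reaching 7: b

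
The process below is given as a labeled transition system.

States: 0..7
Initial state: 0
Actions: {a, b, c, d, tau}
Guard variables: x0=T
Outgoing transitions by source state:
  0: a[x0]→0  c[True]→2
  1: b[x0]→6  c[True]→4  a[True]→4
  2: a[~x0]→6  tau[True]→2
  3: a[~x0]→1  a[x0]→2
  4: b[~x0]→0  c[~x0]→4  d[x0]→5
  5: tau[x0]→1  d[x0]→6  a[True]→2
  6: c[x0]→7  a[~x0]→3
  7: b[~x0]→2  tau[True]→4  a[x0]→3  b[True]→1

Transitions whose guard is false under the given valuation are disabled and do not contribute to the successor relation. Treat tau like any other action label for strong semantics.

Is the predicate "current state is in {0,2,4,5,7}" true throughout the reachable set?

Answer: INVARIANT HOLDS

Analysis:
Inv-set: {0,2,4,5,7}
R = {0,2}
  0: safe
  2: safe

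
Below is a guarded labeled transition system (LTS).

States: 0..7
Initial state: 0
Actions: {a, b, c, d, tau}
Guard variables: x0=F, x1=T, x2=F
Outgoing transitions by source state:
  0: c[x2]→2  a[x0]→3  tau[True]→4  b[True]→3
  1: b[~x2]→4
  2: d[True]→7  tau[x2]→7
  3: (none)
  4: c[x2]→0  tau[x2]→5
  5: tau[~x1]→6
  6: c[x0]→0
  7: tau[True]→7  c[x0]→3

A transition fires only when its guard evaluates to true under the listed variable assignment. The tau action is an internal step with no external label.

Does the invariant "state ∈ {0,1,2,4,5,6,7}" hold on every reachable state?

Answer: INVARIANT VIOLATED at state 3

Working:
Allowed set {0,1,2,4,5,6,7}
R = {0,3,4}
  0: ok
  3: outside
  4: ok
reach 3 via b — violates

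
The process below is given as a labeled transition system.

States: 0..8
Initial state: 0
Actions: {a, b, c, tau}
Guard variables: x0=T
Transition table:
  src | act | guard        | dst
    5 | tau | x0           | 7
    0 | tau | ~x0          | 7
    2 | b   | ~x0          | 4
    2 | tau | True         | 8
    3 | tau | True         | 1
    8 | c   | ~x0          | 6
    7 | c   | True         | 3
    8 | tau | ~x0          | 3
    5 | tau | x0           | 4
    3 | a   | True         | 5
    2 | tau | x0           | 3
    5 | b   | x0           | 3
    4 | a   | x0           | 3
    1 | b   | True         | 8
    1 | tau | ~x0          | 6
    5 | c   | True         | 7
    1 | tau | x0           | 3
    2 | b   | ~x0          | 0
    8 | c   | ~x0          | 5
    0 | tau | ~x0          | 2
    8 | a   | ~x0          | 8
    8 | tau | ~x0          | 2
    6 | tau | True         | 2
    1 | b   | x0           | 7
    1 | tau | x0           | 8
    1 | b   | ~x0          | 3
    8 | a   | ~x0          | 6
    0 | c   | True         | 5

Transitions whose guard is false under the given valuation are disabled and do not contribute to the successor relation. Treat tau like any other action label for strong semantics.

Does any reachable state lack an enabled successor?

Reach set: {0,1,3,4,5,7,8}
  0: c→5  [deg 1]
  1: b→7  b→8  tau→3  tau→8  [deg 4]
  3: a→5  tau→1  [deg 2]
  4: a→3  [deg 1]
  5: b→3  c→7  tau→4  tau→7  [deg 4]
  7: c→3  [deg 1]
  8: ∅  [no exit]
trace reaching 8: c·b·tau·b

Answer: DEADLOCK at state 8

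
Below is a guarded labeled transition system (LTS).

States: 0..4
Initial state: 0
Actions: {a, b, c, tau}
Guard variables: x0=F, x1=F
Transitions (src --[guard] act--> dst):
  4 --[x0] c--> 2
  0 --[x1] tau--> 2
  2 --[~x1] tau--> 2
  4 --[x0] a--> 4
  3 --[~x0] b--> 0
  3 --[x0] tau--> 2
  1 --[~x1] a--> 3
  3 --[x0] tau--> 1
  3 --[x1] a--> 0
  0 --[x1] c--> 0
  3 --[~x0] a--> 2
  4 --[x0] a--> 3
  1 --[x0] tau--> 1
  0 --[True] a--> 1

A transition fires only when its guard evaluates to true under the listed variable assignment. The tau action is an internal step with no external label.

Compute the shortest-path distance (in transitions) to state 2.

Breadth-first toward 2:
  L0 = {0}
  L1 = {1}
  L2 = {3}
  L3 = {2}
depth(2)=3, e.g. a·a·a

Answer: 3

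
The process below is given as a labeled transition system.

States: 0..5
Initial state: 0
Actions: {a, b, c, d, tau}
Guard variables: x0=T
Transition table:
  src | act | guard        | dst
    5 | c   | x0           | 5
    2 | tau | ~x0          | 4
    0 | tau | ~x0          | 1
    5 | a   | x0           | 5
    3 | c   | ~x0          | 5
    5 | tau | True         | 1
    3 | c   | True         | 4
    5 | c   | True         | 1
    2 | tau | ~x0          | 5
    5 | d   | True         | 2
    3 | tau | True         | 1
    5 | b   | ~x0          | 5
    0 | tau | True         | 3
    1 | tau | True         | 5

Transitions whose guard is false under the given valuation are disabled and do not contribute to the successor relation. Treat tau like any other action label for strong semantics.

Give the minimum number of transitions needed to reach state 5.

Answer: 3

Analysis:
Breadth-first toward 5:
  depth 0: {0}
  depth 1: {3}
  depth 2: {1,4}
  depth 3: {5}
depth(5)=3, e.g. tau·tau·tau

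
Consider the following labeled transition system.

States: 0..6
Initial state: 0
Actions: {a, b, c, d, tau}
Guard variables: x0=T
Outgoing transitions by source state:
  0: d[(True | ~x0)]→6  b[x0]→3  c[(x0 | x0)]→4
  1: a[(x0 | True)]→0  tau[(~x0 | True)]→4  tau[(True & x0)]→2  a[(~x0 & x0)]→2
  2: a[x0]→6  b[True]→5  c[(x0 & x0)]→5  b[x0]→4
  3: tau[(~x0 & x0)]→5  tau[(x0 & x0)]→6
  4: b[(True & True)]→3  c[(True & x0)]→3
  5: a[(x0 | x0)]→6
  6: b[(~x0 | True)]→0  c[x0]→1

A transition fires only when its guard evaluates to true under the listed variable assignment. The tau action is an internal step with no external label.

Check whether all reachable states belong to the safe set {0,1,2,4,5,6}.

Inv-set: {0,1,2,4,5,6}
R = {0,1,2,3,4,5,6}
  0: safe
  1: safe
  2: safe
  3: VIOLATES
  4: safe
  5: safe
  6: safe
reach 3 via b — violates

Answer: INVARIANT VIOLATED at state 3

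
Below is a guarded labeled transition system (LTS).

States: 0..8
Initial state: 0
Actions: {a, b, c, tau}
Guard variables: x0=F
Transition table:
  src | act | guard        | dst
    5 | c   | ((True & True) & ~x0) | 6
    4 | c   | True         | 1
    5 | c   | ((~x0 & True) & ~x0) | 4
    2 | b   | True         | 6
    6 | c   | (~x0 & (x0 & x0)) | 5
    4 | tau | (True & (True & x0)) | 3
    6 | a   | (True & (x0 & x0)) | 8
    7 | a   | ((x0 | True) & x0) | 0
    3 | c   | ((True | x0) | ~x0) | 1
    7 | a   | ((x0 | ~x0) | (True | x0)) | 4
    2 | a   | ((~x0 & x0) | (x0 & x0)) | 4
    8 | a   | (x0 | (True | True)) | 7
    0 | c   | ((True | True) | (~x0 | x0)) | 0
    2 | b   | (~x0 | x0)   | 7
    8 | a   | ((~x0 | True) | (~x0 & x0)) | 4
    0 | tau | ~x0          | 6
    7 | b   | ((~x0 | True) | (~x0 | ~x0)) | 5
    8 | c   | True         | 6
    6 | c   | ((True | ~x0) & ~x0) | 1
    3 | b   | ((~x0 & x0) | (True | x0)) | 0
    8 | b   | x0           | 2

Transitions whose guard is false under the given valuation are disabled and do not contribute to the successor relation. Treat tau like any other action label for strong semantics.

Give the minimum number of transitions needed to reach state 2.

Breadth-first toward 2:
  depth 0: {0}
  depth 1: {6}
  depth 2: {1}
2 never appears.

Answer: UNREACHABLE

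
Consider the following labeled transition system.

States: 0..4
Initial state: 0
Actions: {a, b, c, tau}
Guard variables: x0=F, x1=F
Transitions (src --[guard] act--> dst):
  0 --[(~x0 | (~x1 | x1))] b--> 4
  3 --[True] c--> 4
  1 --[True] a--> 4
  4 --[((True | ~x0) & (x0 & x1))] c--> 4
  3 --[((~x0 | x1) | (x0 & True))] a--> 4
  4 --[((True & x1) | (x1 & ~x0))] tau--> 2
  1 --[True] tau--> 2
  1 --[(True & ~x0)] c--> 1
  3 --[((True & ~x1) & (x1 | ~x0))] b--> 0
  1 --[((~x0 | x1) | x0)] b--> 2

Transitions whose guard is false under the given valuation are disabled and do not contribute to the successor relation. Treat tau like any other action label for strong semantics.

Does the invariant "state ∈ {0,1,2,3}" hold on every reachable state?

Answer: INVARIANT VIOLATED at state 4

Analysis:
Allowed set {0,1,2,3}
Reachable = {0,4}
  0: safe
  4: ✗ unsafe
witness against invariant: b → 4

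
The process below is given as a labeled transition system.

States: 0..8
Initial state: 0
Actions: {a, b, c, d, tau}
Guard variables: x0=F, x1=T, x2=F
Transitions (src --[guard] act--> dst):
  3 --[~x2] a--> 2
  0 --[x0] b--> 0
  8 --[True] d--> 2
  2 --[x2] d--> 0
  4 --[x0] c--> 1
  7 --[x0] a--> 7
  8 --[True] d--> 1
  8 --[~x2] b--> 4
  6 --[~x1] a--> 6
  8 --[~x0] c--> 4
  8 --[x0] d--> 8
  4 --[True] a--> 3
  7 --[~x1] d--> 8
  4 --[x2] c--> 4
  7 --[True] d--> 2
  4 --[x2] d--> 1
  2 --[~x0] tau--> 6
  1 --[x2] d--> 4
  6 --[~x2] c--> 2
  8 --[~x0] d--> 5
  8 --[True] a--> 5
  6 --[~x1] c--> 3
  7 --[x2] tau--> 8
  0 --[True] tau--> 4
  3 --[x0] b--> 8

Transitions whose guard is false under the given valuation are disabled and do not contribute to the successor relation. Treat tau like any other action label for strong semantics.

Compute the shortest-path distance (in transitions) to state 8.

Answer: UNREACHABLE

Analysis:
BFS to 8:
  Layer 0: {0}
  Layer 1: {4}
  Layer 2: {3}
  Layer 3: {2}
  Layer 4: {6}
8 never appears.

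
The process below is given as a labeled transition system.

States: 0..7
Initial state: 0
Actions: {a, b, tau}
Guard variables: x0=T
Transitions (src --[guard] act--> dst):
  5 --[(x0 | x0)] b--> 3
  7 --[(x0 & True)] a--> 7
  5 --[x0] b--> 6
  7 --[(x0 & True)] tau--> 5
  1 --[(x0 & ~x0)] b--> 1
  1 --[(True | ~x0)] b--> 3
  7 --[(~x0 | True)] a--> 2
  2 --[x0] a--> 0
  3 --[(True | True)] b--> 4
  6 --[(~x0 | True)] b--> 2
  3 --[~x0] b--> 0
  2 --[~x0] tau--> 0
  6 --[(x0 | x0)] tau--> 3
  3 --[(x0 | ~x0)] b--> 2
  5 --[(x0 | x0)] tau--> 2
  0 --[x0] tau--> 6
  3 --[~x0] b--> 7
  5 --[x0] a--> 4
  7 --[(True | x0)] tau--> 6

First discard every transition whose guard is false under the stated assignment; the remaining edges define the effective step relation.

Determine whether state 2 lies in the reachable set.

After dropping false guards: 15 live edges.
Layer 0: {0}
Layer 1: {6}  total {0,6}
Layer 2: {2,3}  total {0,2,3,6}
Layer 3: {4}  total {0,2,3,4,6}
R = {0,2,3,4,6}
witness 2: tau·b

Answer: REACHABLE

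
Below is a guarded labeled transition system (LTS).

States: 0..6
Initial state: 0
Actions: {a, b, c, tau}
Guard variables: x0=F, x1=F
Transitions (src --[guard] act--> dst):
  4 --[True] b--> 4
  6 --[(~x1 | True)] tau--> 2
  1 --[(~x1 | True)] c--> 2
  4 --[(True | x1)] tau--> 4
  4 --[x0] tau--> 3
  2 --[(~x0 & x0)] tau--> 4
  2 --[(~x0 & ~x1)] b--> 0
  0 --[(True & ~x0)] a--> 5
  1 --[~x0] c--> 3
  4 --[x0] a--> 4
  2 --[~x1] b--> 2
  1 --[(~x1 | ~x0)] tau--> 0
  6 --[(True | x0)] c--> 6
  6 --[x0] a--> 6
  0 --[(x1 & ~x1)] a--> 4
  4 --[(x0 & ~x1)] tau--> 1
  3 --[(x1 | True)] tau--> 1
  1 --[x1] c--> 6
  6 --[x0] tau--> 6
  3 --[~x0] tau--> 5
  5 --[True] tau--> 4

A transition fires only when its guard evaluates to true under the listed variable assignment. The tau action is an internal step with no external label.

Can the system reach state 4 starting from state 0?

13 transition(s) survive guard evaluation.
Layer 0: {0}
Layer 1: {5}  now seen {0,5}
Layer 2: {4}  now seen {0,4,5}
R = {0,4,5}
witness 4: a·tau

Answer: REACHABLE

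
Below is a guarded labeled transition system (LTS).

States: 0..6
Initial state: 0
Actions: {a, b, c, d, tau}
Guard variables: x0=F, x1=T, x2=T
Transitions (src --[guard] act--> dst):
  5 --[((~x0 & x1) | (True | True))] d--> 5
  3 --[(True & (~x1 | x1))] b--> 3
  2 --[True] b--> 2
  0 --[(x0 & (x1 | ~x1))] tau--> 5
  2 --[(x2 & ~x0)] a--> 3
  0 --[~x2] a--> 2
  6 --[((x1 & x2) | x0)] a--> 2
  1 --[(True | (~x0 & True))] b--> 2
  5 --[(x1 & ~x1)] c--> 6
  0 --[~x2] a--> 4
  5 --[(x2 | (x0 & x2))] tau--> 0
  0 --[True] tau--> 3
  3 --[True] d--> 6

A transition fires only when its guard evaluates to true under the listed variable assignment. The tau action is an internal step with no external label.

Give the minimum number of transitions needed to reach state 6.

Breadth-first toward 6:
  L0 = {0}
  L1 = {3}
  L2 = {6}
first hit 6 at d=2 via tau·d

Answer: 2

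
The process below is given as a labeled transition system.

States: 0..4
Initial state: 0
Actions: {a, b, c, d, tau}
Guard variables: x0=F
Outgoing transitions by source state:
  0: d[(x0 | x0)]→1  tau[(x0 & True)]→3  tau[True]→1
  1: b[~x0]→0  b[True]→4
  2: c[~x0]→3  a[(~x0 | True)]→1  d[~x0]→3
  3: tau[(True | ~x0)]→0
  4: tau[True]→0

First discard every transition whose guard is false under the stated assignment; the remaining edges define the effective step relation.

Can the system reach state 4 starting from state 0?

8 transition(s) survive guard evaluation.
depth 0: {0}
depth 1: {1}  now seen {0,1}
depth 2: {4}  now seen {0,1,4}
R = {0,1,4}
trace reaching 4: tau·b

Answer: REACHABLE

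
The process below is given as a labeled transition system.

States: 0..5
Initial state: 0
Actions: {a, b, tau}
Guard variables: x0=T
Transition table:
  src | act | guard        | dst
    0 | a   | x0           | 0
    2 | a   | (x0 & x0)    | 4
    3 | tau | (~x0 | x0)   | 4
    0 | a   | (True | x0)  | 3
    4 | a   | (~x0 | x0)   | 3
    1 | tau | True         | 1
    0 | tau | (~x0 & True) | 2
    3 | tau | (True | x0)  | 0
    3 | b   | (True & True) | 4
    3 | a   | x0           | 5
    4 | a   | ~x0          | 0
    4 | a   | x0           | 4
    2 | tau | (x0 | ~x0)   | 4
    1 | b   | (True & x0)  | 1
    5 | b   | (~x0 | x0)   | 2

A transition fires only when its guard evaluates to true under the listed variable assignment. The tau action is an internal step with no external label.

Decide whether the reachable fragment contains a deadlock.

Reachable = {0,2,3,4,5}
  0: a→0  a→3  [2 exit(s)]
  2: a→4  tau→4  [2 exit(s)]
  3: a→5  b→4  tau→0  tau→4  [4 exit(s)]
  4: a→3  a→4  [2 exit(s)]
  5: b→2  [1 exit(s)]

Answer: DEADLOCK-FREE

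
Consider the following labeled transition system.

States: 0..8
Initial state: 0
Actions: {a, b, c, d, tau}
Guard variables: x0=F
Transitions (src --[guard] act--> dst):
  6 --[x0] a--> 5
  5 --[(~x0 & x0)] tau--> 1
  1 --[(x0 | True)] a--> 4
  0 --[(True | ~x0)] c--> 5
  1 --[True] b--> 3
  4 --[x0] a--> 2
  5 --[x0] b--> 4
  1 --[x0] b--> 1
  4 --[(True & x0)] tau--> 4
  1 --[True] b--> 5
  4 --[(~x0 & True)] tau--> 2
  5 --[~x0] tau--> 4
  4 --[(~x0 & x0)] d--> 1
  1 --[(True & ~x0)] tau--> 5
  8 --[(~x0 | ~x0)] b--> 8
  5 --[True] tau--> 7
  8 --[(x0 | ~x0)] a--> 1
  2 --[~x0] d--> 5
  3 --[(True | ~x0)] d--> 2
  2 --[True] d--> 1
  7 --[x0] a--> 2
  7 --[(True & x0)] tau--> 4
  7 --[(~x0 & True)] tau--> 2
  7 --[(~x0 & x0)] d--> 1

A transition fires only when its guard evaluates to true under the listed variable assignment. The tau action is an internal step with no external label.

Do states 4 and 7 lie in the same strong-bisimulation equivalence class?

Refine partition for ~:
  P[0] = {{0,1,2,3,4,5,6,7,8}}
  P[1] = {{0},{1},{2,3},{4,5,7},{6},{8}}
  P[2] = {{0},{1},{2},{3},{4,7},{5},{6},{8}}
stable after 3 split(s): 8 block(s)
4∈{4,7}, 7∈{4,7}

Answer: BISIMILAR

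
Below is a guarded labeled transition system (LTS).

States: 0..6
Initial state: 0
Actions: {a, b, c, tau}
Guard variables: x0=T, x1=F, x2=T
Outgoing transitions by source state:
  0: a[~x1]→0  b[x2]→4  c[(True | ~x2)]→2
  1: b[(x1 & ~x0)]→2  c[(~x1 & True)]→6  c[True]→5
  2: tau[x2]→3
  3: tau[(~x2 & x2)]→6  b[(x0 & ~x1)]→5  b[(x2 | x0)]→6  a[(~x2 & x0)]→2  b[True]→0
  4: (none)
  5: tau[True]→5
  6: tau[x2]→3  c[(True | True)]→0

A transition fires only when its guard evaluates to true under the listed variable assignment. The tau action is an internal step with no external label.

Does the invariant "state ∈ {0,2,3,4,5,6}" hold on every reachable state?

Answer: INVARIANT HOLDS

Working:
Allowed set {0,2,3,4,5,6}
Reach set: {0,2,3,4,5,6}
  0: ok
  2: ok
  3: ok
  4: ok
  5: ok
  6: ok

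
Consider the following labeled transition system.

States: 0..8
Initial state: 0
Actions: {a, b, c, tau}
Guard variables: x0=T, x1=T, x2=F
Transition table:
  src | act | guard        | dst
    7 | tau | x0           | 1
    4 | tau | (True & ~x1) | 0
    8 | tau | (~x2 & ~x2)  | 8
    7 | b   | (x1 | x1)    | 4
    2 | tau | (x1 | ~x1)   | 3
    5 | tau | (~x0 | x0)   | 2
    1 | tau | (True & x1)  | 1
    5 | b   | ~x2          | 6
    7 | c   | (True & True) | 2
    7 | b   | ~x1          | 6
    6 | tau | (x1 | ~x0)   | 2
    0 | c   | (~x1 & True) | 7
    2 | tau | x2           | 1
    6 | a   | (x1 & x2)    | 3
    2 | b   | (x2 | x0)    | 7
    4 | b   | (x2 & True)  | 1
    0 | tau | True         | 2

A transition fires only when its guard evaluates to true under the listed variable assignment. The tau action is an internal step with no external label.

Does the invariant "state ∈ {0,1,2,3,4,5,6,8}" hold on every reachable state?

Answer: INVARIANT VIOLATED at state 7

Working:
Allowed set {0,1,2,3,4,5,6,8}
R = {0,1,2,3,4,7}
  0: safe
  1: safe
  2: safe
  3: safe
  4: safe
  7: ✗ unsafe
reach 7 via tau·b — violates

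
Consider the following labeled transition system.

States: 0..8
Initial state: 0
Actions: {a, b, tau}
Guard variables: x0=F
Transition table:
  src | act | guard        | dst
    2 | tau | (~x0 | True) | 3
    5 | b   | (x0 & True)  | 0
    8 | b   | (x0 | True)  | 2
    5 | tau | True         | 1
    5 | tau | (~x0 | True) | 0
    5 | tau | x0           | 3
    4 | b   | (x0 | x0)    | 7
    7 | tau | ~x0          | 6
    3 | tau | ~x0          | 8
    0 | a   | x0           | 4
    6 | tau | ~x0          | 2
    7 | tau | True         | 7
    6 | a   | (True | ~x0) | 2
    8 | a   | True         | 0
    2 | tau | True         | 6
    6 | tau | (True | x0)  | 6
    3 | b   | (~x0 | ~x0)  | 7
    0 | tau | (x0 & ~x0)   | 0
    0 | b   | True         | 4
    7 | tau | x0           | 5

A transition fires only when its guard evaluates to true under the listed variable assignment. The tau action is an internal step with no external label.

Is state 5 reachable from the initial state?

14 transition(s) survive guard evaluation.
Layer 0: {0}
Layer 1: {4}  now seen {0,4}
Reach set: {0,4}

Answer: UNREACHABLE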